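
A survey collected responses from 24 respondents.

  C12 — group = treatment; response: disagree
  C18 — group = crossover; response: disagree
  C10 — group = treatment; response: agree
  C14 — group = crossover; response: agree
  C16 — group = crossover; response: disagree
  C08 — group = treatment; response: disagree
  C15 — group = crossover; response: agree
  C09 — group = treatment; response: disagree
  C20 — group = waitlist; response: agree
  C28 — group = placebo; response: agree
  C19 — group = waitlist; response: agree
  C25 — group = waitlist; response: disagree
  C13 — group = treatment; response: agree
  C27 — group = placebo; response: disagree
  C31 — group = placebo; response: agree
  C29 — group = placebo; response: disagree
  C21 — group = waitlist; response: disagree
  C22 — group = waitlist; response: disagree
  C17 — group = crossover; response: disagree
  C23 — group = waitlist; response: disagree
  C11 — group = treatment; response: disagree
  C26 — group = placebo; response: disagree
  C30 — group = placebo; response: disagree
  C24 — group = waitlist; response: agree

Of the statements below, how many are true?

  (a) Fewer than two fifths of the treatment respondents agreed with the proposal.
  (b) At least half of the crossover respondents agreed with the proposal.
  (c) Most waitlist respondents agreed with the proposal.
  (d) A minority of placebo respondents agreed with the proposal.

(a) treatment: |A| = 6, |A ∩ B| = 2; needs |A ∩ B| / |A| < 2/5 — true.
(b) crossover: |A| = 5, |A ∩ B| = 2; needs |A ∩ B| ≥ |A ∖ B| — false.
(c) waitlist: |A| = 7, |A ∩ B| = 3; needs |A ∩ B| > |A ∖ B| — false.
(d) placebo: |A| = 6, |A ∩ B| = 2; needs |A ∩ B| < |A ∖ B| — true.

2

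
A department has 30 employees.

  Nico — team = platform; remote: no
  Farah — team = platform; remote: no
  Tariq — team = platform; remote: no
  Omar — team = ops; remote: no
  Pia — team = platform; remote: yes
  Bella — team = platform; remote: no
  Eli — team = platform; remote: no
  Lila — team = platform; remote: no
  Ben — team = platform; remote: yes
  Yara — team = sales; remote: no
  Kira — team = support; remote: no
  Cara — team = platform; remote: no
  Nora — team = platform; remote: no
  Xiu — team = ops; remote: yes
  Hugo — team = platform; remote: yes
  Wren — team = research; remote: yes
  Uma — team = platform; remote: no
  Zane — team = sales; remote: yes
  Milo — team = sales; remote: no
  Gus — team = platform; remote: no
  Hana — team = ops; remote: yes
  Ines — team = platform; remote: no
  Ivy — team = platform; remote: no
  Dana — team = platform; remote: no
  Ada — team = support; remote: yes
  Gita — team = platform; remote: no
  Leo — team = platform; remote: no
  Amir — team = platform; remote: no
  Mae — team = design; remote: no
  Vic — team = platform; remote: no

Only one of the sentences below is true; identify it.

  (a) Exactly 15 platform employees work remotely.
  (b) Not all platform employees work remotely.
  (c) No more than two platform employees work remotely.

(b)

|A| = 20, |A ∩ B| = 3, |A ∖ B| = 17.
(a) requires |A ∩ B| = 15: false.
(b) requires A ⊄ B (|A ∖ B| ≥ 1): true.
(c) requires |A ∩ B| ≤ 2: false.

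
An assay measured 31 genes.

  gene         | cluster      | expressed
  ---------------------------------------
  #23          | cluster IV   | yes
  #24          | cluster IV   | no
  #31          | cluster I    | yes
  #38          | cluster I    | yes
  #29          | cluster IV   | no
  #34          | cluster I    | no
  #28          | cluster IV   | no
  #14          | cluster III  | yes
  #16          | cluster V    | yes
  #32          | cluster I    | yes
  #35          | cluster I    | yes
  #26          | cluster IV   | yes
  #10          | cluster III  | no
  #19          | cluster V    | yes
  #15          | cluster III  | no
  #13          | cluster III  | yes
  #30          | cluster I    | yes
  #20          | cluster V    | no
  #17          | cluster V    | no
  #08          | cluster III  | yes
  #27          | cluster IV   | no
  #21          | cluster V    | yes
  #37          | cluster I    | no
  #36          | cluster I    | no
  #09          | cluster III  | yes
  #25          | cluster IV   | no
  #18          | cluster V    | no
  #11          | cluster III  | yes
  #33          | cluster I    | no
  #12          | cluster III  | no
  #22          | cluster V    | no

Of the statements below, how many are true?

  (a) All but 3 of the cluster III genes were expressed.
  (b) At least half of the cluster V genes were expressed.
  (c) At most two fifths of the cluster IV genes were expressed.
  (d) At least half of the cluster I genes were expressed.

(a) cluster III: |A| = 8, |A ∩ B| = 5; needs |A ∖ B| = 3 — true.
(b) cluster V: |A| = 7, |A ∩ B| = 3; needs |A ∩ B| ≥ |A ∖ B| — false.
(c) cluster IV: |A| = 7, |A ∩ B| = 2; needs |A ∩ B| / |A| ≤ 2/5 — true.
(d) cluster I: |A| = 9, |A ∩ B| = 5; needs |A ∩ B| ≥ |A ∖ B| — true.

3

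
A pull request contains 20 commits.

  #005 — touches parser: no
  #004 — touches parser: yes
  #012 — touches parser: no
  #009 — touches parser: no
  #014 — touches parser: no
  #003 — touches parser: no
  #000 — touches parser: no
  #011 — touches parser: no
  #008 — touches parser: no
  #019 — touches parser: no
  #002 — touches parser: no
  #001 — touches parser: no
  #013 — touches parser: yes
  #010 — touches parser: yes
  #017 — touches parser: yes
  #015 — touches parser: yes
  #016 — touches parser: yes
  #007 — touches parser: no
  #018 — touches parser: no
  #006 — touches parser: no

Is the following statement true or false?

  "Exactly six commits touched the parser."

The determiner here denotes the relation: |A ∩ B| = 6.
|A| = 20, |A ∩ B| = 6, |A ∖ B| = 14.
|A ∩ B| = 6, so the statement is true.

True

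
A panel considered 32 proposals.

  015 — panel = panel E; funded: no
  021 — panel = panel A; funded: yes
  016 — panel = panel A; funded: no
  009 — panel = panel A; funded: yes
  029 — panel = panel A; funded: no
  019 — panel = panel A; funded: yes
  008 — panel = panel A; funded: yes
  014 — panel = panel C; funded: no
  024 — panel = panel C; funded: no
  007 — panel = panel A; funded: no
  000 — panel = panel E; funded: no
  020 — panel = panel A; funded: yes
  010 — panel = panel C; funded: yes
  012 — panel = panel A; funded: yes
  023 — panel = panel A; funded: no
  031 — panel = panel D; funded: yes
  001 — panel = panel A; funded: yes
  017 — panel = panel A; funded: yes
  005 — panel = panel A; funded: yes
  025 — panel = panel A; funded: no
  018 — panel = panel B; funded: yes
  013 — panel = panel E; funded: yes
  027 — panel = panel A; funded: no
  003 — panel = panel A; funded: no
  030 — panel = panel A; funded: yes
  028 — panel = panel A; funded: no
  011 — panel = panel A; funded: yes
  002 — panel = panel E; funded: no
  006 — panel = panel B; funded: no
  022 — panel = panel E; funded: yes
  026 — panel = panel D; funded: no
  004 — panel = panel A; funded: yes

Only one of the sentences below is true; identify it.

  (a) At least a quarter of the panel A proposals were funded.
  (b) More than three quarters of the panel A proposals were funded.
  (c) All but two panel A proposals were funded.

(a)

|A| = 20, |A ∩ B| = 12, |A ∖ B| = 8.
(a) requires |A ∩ B| / |A| ≥ 1/4: true.
(b) requires |A ∩ B| / |A| > 3/4: false.
(c) requires |A ∖ B| = 2: false.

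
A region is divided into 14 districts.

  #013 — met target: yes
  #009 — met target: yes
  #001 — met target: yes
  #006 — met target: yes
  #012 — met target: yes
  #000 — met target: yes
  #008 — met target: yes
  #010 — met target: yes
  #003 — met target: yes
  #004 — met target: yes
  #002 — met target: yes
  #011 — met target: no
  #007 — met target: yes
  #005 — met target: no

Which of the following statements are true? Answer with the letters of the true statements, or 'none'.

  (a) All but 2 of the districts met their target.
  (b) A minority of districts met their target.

(a)

|A| = 14, |A ∩ B| = 12, |A ∖ B| = 2.
(a) |A ∖ B| = 2: holds.
(b) |A ∩ B| < |A ∖ B|: fails.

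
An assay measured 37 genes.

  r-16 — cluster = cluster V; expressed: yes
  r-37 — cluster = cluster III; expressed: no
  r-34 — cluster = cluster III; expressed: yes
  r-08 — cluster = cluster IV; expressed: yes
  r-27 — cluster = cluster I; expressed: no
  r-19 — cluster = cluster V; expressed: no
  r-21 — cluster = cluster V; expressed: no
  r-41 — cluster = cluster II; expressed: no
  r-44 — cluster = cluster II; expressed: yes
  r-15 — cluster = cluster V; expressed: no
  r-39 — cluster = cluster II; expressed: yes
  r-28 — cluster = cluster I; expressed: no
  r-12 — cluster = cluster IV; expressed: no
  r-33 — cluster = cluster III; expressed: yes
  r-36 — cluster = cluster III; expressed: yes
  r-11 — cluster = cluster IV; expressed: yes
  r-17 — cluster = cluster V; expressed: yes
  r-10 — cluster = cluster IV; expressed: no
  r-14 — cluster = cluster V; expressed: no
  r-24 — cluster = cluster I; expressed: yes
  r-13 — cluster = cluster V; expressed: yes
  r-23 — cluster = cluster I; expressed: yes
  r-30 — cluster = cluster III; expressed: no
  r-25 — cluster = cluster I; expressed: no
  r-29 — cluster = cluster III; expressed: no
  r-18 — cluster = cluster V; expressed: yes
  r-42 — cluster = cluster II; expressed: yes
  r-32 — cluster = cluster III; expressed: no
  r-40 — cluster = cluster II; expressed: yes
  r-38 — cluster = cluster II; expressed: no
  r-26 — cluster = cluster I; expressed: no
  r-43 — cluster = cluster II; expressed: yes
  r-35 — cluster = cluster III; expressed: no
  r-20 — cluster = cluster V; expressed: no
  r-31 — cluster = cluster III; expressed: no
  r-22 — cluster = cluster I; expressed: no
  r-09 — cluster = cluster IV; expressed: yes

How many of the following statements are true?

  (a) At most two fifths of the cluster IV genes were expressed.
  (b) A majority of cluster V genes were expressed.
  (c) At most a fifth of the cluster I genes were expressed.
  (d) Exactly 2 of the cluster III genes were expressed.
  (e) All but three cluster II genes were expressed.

(a) cluster IV: |A| = 5, |A ∩ B| = 3; needs |A ∩ B| / |A| ≤ 2/5 — false.
(b) cluster V: |A| = 9, |A ∩ B| = 4; needs |A ∩ B| > |A ∖ B| — false.
(c) cluster I: |A| = 7, |A ∩ B| = 2; needs |A ∩ B| / |A| ≤ 1/5 — false.
(d) cluster III: |A| = 9, |A ∩ B| = 3; needs |A ∩ B| = 2 — false.
(e) cluster II: |A| = 7, |A ∩ B| = 5; needs |A ∖ B| = 3 — false.

0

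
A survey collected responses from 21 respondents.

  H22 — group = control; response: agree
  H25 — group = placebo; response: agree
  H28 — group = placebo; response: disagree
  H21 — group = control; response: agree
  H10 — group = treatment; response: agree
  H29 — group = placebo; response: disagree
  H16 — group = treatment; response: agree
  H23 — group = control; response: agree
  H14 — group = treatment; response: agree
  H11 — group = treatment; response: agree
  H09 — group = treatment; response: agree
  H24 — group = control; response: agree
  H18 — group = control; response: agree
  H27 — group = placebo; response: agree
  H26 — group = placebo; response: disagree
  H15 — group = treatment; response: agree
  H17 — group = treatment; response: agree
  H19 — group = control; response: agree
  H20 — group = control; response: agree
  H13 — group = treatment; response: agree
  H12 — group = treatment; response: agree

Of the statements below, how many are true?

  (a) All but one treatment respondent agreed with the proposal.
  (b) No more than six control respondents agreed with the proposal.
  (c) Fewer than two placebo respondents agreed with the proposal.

0

(a) treatment: |A| = 9, |A ∩ B| = 9; needs |A ∖ B| = 1 — false.
(b) control: |A| = 7, |A ∩ B| = 7; needs |A ∩ B| ≤ 6 — false.
(c) placebo: |A| = 5, |A ∩ B| = 2; needs |A ∩ B| < 2 — false.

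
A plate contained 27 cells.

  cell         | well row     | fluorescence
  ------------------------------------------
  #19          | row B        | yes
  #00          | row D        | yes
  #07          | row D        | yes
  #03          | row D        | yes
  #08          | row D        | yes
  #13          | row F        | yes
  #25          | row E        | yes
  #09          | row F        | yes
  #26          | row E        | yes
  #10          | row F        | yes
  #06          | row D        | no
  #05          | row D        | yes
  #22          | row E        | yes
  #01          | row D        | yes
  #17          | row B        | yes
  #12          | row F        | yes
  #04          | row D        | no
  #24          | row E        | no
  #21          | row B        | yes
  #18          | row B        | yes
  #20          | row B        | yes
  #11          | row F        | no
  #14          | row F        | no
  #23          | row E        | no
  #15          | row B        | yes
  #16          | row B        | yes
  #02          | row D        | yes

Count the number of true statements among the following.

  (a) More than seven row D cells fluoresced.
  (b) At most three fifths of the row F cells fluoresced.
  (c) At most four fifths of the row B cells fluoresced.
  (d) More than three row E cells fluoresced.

0

(a) row D: |A| = 9, |A ∩ B| = 7; needs |A ∩ B| > 7 — false.
(b) row F: |A| = 6, |A ∩ B| = 4; needs |A ∩ B| / |A| ≤ 3/5 — false.
(c) row B: |A| = 7, |A ∩ B| = 7; needs |A ∩ B| / |A| ≤ 4/5 — false.
(d) row E: |A| = 5, |A ∩ B| = 3; needs |A ∩ B| > 3 — false.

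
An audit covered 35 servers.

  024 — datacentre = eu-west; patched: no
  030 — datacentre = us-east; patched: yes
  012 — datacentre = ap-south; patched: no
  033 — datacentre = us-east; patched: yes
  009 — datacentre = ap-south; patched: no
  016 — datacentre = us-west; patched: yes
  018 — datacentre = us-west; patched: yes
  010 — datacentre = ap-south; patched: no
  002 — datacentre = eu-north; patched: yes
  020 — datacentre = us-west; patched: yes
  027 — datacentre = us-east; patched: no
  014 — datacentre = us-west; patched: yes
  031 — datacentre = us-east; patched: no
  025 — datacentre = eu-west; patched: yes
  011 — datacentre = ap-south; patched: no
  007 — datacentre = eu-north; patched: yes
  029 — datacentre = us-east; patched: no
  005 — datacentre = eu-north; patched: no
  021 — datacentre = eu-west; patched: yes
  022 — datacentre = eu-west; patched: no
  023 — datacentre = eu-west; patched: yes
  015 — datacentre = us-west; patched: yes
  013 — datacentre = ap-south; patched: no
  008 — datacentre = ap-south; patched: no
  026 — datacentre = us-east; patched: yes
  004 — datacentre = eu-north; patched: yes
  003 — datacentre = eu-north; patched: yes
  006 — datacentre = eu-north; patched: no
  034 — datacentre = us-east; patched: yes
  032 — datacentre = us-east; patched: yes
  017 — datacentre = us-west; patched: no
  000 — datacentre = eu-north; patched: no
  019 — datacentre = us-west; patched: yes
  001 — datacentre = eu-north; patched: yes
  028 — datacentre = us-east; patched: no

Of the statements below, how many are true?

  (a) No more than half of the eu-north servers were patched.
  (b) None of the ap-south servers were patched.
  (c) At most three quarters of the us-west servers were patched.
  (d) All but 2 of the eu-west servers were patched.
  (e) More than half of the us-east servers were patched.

(a) eu-north: |A| = 8, |A ∩ B| = 5; needs |A ∩ B| ≤ |A ∖ B| — false.
(b) ap-south: |A| = 6, |A ∩ B| = 0; needs A ∩ B = ∅ (|A ∩ B| = 0) — true.
(c) us-west: |A| = 7, |A ∩ B| = 6; needs |A ∩ B| / |A| ≤ 3/4 — false.
(d) eu-west: |A| = 5, |A ∩ B| = 3; needs |A ∖ B| = 2 — true.
(e) us-east: |A| = 9, |A ∩ B| = 5; needs |A ∩ B| > |A ∖ B| — true.

3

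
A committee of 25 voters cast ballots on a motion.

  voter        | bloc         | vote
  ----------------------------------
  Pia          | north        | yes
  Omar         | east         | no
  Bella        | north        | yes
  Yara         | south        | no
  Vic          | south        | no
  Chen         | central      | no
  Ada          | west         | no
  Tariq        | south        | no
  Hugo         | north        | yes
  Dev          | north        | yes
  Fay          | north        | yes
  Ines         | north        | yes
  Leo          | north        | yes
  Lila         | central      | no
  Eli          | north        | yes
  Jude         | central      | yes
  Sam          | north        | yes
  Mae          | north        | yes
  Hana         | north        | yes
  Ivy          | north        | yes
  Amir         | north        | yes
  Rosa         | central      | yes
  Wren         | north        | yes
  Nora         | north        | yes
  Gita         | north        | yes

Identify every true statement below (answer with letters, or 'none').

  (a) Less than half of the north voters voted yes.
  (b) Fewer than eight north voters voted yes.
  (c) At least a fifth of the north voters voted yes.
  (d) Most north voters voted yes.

(c), (d)

|A| = 16, |A ∩ B| = 16, |A ∖ B| = 0.
(a) |A ∩ B| < |A ∖ B|: fails.
(b) |A ∩ B| < 8: fails.
(c) |A ∩ B| / |A| ≥ 1/5: holds.
(d) |A ∩ B| > |A ∖ B|: holds.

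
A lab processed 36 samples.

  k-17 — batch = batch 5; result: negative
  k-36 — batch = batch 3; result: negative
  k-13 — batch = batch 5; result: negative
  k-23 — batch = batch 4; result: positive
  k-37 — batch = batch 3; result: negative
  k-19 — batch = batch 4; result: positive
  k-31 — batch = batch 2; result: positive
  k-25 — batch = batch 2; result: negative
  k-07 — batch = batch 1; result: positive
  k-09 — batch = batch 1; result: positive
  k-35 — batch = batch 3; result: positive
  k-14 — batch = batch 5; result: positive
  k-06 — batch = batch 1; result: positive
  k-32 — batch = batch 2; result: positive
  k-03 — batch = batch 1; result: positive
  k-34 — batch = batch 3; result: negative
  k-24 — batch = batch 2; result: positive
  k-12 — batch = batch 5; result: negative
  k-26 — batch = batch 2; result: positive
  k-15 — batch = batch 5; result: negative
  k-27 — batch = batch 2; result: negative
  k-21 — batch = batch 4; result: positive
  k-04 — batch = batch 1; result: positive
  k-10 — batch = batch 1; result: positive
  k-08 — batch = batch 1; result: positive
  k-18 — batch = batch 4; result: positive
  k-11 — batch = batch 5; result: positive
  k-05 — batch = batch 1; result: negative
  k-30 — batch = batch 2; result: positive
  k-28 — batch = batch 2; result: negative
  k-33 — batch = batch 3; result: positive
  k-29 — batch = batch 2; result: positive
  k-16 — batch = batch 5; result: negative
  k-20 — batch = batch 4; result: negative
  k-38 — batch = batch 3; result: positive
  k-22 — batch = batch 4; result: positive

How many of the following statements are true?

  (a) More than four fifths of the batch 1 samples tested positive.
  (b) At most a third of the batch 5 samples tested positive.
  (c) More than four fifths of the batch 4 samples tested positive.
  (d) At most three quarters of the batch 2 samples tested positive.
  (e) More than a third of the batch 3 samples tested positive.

(a) batch 1: |A| = 8, |A ∩ B| = 7; needs |A ∩ B| / |A| > 4/5 — true.
(b) batch 5: |A| = 7, |A ∩ B| = 2; needs |A ∩ B| / |A| ≤ 1/3 — true.
(c) batch 4: |A| = 6, |A ∩ B| = 5; needs |A ∩ B| / |A| > 4/5 — true.
(d) batch 2: |A| = 9, |A ∩ B| = 6; needs |A ∩ B| / |A| ≤ 3/4 — true.
(e) batch 3: |A| = 6, |A ∩ B| = 3; needs |A ∩ B| / |A| > 1/3 — true.

5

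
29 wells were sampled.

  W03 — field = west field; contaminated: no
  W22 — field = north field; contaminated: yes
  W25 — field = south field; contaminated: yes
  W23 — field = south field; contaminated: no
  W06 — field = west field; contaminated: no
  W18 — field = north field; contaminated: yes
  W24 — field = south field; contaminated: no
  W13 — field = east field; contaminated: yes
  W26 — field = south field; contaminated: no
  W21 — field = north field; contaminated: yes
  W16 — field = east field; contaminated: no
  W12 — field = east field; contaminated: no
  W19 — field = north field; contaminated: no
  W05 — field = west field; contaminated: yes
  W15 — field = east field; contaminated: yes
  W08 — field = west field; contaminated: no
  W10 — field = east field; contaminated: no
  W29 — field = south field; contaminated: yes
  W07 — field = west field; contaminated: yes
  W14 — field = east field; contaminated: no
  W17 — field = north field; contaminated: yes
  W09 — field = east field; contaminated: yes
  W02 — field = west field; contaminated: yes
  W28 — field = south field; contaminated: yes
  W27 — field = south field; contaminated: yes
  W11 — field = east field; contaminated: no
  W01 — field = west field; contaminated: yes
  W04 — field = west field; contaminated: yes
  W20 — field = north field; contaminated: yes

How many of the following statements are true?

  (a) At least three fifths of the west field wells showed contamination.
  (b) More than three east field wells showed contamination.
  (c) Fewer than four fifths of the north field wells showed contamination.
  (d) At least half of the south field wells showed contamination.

2

(a) west field: |A| = 8, |A ∩ B| = 5; needs |A ∩ B| / |A| ≥ 3/5 — true.
(b) east field: |A| = 8, |A ∩ B| = 3; needs |A ∩ B| > 3 — false.
(c) north field: |A| = 6, |A ∩ B| = 5; needs |A ∩ B| / |A| < 4/5 — false.
(d) south field: |A| = 7, |A ∩ B| = 4; needs |A ∩ B| ≥ |A ∖ B| — true.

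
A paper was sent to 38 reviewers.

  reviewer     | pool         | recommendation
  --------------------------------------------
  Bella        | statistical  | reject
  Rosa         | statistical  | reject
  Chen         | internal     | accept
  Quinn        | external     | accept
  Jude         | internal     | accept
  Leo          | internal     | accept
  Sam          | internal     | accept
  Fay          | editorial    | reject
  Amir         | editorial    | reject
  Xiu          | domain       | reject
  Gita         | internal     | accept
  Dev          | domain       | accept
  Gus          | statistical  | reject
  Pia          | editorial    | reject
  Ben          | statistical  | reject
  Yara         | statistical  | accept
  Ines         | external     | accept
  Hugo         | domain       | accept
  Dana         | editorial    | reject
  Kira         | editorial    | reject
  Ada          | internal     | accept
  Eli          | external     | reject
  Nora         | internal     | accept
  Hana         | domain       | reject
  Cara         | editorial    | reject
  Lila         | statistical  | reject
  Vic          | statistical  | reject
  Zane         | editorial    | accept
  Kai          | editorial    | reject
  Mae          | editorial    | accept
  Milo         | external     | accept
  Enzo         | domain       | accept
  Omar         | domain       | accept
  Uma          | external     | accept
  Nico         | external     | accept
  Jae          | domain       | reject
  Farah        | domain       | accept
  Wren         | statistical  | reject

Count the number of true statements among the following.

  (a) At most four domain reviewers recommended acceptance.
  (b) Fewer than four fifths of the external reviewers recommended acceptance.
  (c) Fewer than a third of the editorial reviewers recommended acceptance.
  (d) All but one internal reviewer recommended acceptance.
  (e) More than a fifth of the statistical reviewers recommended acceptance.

(a) domain: |A| = 8, |A ∩ B| = 5; needs |A ∩ B| ≤ 4 — false.
(b) external: |A| = 6, |A ∩ B| = 5; needs |A ∩ B| / |A| < 4/5 — false.
(c) editorial: |A| = 9, |A ∩ B| = 2; needs |A ∩ B| / |A| < 1/3 — true.
(d) internal: |A| = 7, |A ∩ B| = 7; needs |A ∖ B| = 1 — false.
(e) statistical: |A| = 8, |A ∩ B| = 1; needs |A ∩ B| / |A| > 1/5 — false.

1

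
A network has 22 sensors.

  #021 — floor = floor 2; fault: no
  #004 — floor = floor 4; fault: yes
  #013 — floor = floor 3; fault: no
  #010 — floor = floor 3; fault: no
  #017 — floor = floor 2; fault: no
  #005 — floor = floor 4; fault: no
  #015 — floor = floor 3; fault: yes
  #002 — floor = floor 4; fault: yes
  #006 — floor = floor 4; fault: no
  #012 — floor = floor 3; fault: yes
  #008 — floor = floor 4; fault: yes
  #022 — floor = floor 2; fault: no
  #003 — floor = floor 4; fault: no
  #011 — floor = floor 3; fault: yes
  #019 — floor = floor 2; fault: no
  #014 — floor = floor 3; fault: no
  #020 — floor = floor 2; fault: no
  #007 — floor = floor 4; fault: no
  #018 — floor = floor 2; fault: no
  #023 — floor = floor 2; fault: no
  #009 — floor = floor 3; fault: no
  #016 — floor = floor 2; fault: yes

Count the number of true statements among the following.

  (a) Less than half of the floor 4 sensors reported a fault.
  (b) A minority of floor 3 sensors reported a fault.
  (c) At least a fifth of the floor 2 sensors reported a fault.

2

(a) floor 4: |A| = 7, |A ∩ B| = 3; needs |A ∩ B| < |A ∖ B| — true.
(b) floor 3: |A| = 7, |A ∩ B| = 3; needs |A ∩ B| < |A ∖ B| — true.
(c) floor 2: |A| = 8, |A ∩ B| = 1; needs |A ∩ B| / |A| ≥ 1/5 — false.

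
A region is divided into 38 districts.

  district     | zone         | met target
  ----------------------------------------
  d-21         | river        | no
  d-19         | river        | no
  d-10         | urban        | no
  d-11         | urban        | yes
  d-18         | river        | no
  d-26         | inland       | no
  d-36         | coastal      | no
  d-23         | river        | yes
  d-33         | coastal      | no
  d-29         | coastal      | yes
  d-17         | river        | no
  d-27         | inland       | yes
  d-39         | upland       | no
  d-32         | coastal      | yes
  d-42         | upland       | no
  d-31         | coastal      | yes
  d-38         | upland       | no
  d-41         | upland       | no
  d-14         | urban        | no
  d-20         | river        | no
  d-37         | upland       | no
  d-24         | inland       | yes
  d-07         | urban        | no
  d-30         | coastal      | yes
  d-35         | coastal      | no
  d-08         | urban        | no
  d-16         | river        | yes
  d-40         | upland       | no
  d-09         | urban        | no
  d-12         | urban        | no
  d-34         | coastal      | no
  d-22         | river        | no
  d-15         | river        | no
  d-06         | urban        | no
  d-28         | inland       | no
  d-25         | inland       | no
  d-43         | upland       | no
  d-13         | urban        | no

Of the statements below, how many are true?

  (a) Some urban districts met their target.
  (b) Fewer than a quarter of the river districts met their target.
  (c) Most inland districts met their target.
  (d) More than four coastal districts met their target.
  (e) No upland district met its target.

(a) urban: |A| = 9, |A ∩ B| = 1; needs A ∩ B ≠ ∅ (|A ∩ B| ≥ 1) — true.
(b) river: |A| = 9, |A ∩ B| = 2; needs |A ∩ B| / |A| < 1/4 — true.
(c) inland: |A| = 5, |A ∩ B| = 2; needs |A ∩ B| > |A ∖ B| — false.
(d) coastal: |A| = 8, |A ∩ B| = 4; needs |A ∩ B| > 4 — false.
(e) upland: |A| = 7, |A ∩ B| = 0; needs A ∩ B = ∅ (|A ∩ B| = 0) — true.

3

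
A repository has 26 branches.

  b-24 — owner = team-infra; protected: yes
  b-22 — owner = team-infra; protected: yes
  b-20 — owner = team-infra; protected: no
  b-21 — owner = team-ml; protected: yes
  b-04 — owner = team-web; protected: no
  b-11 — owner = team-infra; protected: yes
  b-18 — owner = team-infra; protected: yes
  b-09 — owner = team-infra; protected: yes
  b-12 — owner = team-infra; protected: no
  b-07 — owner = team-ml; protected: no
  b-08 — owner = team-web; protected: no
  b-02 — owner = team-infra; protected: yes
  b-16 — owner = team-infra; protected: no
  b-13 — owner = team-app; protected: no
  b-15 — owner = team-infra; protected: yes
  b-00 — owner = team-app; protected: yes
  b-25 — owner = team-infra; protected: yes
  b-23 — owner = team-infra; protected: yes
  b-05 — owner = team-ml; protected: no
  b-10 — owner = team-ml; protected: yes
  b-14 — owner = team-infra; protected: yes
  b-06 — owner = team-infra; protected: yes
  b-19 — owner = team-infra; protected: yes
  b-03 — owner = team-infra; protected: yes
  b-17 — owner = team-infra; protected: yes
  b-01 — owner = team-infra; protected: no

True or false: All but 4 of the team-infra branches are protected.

True

The determiner here denotes the relation: |A ∖ B| = 4.
|A| = 18, |A ∩ B| = 14, |A ∖ B| = 4.
|A ∖ B| = 4, so the statement is true.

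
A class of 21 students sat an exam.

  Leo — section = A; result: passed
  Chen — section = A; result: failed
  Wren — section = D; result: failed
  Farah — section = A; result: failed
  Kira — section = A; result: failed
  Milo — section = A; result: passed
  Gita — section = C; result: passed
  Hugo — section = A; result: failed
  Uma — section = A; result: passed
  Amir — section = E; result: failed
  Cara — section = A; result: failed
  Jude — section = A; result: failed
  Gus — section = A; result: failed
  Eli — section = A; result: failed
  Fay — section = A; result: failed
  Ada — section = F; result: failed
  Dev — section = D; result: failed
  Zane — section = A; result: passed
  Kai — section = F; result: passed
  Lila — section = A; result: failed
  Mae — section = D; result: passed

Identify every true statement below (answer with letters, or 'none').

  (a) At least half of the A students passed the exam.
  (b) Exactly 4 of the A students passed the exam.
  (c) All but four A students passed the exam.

(b)

|A| = 14, |A ∩ B| = 4, |A ∖ B| = 10.
(a) |A ∩ B| ≥ |A ∖ B|: fails.
(b) |A ∩ B| = 4: holds.
(c) |A ∖ B| = 4: fails.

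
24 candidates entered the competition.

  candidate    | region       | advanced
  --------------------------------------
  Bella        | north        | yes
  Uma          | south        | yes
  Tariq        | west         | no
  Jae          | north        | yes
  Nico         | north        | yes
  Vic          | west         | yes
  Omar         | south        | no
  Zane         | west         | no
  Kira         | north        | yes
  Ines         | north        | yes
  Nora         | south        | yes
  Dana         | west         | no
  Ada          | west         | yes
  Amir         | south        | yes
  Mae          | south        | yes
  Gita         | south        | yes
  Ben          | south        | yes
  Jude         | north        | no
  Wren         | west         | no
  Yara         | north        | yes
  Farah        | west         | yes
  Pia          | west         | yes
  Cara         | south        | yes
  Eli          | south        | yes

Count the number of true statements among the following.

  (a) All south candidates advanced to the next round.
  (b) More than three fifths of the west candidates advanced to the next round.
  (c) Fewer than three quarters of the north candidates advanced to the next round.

(a) south: |A| = 9, |A ∩ B| = 8; needs A ⊆ B, i.e. every element of A is in B (|A ∖ B| = 0) — false.
(b) west: |A| = 8, |A ∩ B| = 4; needs |A ∩ B| / |A| > 3/5 — false.
(c) north: |A| = 7, |A ∩ B| = 6; needs |A ∩ B| / |A| < 3/4 — false.

0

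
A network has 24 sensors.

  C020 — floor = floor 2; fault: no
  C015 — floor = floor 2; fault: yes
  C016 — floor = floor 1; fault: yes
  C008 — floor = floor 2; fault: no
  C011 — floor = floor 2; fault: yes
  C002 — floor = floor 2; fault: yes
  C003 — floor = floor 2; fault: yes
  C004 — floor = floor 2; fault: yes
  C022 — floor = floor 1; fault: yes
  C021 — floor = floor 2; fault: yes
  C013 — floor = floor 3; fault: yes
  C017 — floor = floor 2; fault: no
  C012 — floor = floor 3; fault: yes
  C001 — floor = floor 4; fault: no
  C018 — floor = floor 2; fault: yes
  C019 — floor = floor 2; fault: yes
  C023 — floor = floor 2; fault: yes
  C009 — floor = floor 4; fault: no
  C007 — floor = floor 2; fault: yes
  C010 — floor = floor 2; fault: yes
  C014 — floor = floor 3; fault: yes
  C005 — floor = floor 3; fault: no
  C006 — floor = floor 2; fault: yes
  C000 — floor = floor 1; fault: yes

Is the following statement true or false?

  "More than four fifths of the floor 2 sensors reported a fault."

False

Truth condition: |A ∩ B| / |A| > 4/5.
|A| = 15, |A ∩ B| = 12, |A ∖ B| = 3.
|A ∩ B|/|A| = 12/15, so the statement is false.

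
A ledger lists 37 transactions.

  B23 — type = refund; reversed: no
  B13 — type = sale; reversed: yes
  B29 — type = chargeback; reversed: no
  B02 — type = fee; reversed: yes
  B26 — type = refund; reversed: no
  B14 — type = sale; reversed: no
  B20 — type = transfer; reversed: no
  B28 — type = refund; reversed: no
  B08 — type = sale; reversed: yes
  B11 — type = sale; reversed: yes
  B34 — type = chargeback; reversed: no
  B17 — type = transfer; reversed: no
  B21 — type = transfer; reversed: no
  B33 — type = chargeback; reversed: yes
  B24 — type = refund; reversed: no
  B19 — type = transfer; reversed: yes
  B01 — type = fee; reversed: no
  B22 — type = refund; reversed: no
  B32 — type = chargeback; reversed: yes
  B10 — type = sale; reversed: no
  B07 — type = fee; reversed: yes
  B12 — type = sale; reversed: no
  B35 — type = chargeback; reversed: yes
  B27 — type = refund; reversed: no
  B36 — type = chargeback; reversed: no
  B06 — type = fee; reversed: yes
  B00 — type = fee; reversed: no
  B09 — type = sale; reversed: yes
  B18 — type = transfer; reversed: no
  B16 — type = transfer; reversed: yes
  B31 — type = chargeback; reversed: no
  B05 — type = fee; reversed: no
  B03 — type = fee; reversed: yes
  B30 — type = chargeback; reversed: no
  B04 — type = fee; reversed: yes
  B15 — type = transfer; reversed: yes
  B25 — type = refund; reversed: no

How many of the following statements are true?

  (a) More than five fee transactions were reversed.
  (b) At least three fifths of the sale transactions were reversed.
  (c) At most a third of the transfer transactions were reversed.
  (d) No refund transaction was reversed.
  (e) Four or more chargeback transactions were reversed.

1

(a) fee: |A| = 8, |A ∩ B| = 5; needs |A ∩ B| > 5 — false.
(b) sale: |A| = 7, |A ∩ B| = 4; needs |A ∩ B| / |A| ≥ 3/5 — false.
(c) transfer: |A| = 7, |A ∩ B| = 3; needs |A ∩ B| / |A| ≤ 1/3 — false.
(d) refund: |A| = 7, |A ∩ B| = 0; needs A ∩ B = ∅ (|A ∩ B| = 0) — true.
(e) chargeback: |A| = 8, |A ∩ B| = 3; needs |A ∩ B| ≥ 4 — false.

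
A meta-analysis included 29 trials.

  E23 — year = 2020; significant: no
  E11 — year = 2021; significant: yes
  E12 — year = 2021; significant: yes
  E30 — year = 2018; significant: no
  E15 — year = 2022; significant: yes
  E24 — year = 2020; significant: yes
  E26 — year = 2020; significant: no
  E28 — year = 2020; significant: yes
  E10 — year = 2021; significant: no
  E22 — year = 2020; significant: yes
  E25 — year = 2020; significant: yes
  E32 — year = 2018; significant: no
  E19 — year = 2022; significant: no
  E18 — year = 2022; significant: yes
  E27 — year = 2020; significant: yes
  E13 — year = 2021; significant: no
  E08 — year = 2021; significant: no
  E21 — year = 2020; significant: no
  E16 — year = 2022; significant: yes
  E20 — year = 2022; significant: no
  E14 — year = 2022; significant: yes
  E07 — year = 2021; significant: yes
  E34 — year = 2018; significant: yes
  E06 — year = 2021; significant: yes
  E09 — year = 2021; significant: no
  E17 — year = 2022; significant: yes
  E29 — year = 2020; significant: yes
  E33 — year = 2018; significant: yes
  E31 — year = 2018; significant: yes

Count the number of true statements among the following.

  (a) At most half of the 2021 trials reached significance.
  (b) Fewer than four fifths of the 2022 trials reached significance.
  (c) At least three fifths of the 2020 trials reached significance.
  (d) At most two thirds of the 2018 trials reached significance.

4

(a) 2021: |A| = 8, |A ∩ B| = 4; needs |A ∩ B| ≤ |A ∖ B| — true.
(b) 2022: |A| = 7, |A ∩ B| = 5; needs |A ∩ B| / |A| < 4/5 — true.
(c) 2020: |A| = 9, |A ∩ B| = 6; needs |A ∩ B| / |A| ≥ 3/5 — true.
(d) 2018: |A| = 5, |A ∩ B| = 3; needs |A ∩ B| / |A| ≤ 2/3 — true.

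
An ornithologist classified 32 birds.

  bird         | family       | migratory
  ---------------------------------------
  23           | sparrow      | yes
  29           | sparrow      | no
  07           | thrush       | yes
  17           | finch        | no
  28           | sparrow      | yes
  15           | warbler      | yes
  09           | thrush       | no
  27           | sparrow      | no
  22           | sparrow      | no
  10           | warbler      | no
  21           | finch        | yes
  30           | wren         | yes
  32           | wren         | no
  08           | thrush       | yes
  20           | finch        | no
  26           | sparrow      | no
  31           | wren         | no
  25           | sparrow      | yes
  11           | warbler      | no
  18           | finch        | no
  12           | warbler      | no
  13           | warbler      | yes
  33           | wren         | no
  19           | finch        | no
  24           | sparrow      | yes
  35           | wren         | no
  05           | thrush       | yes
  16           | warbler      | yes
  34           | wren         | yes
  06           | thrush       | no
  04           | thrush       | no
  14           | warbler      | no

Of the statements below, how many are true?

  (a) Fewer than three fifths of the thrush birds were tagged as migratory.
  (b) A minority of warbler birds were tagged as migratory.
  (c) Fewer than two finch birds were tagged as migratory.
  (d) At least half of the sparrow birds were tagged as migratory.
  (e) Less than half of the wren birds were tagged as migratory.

5

(a) thrush: |A| = 6, |A ∩ B| = 3; needs |A ∩ B| / |A| < 3/5 — true.
(b) warbler: |A| = 7, |A ∩ B| = 3; needs |A ∩ B| < |A ∖ B| — true.
(c) finch: |A| = 5, |A ∩ B| = 1; needs |A ∩ B| < 2 — true.
(d) sparrow: |A| = 8, |A ∩ B| = 4; needs |A ∩ B| ≥ |A ∖ B| — true.
(e) wren: |A| = 6, |A ∩ B| = 2; needs |A ∩ B| < |A ∖ B| — true.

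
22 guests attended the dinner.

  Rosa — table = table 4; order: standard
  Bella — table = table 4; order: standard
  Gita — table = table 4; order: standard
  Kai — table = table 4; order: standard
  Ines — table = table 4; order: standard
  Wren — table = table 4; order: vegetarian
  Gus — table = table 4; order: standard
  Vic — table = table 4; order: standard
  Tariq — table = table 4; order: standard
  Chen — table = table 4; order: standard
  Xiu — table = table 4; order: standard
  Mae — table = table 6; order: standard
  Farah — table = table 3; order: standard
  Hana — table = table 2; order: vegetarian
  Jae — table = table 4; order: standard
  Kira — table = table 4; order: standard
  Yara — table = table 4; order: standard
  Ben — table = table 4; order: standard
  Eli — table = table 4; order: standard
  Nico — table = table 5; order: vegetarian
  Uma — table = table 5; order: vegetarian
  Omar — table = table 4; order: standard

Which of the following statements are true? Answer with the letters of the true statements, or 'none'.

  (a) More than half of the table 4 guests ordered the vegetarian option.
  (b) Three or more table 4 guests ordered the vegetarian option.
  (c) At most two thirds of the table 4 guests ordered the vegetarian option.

|A| = 17, |A ∩ B| = 1, |A ∖ B| = 16.
(a) |A ∩ B| > |A ∖ B|: fails.
(b) |A ∩ B| ≥ 3: fails.
(c) |A ∩ B| / |A| ≤ 2/3: holds.

(c)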